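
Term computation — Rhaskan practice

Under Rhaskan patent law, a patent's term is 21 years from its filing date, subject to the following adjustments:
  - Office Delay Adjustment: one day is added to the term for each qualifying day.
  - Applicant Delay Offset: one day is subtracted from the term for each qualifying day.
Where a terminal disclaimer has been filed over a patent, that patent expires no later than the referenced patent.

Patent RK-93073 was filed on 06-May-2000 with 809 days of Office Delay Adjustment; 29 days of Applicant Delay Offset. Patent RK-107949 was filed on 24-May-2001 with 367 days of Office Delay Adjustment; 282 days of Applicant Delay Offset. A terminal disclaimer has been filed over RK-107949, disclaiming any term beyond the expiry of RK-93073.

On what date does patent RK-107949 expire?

Natural term of RK-107949:
  Base: filing + 21 years → 24 May 2022.
  Office Delay Adjustment: +367 days → 26 May 2023.
  Applicant Delay Offset: −282 days → 17 August 2022.
Expiry of referenced patent RK-93073:
  Base: filing + 21 years → 6 May 2021.
  Office Delay Adjustment: +809 days → 24 July 2023.
  Applicant Delay Offset: −29 days → 25 June 2023.
Terminal disclaimer: RK-107949 expires on the earlier of 17 August 2022 and 25 June 2023.

2022-08-17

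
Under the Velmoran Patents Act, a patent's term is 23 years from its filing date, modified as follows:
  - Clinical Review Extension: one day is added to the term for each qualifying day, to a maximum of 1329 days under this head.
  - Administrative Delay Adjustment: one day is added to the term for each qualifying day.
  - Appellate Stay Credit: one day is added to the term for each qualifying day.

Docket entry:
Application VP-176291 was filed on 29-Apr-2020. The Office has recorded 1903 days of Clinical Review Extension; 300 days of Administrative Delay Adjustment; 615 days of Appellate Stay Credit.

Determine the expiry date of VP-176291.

Base term: filing date + 23 years → 29 April 2043.
Clinical Review Extension: 1903 days claimed exceeds the 1329-day cap, so +1329 days → 18 December 2046.
Administrative Delay Adjustment: +300 days → 14 October 2047.
Appellate Stay Credit: +615 days → 20 June 2049.

June 20, 2049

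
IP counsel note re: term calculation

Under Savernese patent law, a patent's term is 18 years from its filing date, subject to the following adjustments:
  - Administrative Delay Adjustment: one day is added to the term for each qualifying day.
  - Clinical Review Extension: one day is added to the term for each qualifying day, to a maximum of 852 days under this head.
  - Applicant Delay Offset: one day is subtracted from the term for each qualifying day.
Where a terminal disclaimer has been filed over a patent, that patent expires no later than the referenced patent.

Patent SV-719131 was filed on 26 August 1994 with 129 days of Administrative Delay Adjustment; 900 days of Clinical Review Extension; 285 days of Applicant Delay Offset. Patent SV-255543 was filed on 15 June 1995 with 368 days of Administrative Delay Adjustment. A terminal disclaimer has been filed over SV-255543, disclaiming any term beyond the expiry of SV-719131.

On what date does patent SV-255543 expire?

Natural term of SV-255543:
  Base: filing + 18 years → 15 June 2013.
  Administrative Delay Adjustment: +368 days → 18 June 2014.
Expiry of referenced patent SV-719131:
  Base: filing + 18 years → 26 August 2012.
  Administrative Delay Adjustment: +129 days → 2 January 2013.
  Clinical Review Extension: 900 days claimed exceeds the 852-day cap, so +852 days → 4 May 2015.
  Applicant Delay Offset: −285 days → 23 July 2014.
Terminal disclaimer: SV-255543 expires on the earlier of 18 June 2014 and 23 July 2014.

2014-06-18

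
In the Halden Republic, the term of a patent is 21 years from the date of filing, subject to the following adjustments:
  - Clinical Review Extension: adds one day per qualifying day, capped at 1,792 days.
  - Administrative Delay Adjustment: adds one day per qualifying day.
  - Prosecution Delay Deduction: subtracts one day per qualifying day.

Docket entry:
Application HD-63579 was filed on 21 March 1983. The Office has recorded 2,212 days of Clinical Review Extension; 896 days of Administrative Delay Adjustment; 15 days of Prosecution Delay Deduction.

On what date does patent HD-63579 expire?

2011-07-16

Base term: filing date + 21 years → 21 March 2004.
Clinical Review Extension: 2212 days claimed exceeds the 1792-day cap, so +1792 days → 15 February 2009.
Administrative Delay Adjustment: +896 days → 31 July 2011.
Prosecution Delay Deduction: −15 days → 16 July 2011.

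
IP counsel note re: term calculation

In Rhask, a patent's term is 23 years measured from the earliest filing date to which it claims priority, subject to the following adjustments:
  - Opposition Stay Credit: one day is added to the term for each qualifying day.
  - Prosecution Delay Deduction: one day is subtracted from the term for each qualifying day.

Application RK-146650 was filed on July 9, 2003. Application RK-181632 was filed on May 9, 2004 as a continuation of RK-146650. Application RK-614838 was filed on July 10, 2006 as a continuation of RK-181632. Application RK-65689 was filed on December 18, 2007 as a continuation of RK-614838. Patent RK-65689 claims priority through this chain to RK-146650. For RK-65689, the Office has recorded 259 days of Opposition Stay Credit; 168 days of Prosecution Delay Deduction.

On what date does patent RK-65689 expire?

October 8, 2026

Earliest priority filing: 9 July 2003.
Base term: 9 July 2003 + 23 years → 9 July 2026.
Opposition Stay Credit: +259 days → 25 March 2027.
Prosecution Delay Deduction: −168 days → 8 October 2026.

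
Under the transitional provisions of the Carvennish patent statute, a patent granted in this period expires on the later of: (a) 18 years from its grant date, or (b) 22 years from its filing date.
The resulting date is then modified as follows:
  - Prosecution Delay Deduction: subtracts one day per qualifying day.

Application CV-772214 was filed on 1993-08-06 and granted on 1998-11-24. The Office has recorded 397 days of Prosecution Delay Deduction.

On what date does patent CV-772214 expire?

(a) grant + 18 years → 24 November 2016.
(b) filing + 22 years → 6 August 2015.
Later of the two: 24 November 2016.
Prosecution Delay Deduction: −397 days → 24 October 2015.

October 24, 2015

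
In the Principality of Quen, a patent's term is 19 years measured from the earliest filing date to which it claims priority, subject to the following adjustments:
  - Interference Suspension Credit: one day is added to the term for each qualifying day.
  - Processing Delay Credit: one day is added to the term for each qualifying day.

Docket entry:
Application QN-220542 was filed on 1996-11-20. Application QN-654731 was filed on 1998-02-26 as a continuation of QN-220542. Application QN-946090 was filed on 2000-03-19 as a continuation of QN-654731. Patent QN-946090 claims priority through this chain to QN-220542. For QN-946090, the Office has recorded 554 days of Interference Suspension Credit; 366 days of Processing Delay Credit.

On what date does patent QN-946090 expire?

Earliest priority filing: 20 November 1996.
Base term: 20 November 1996 + 19 years → 20 November 2015.
Interference Suspension Credit: +554 days → 27 May 2017.
Processing Delay Credit: +366 days → 28 May 2018.

May 28, 2018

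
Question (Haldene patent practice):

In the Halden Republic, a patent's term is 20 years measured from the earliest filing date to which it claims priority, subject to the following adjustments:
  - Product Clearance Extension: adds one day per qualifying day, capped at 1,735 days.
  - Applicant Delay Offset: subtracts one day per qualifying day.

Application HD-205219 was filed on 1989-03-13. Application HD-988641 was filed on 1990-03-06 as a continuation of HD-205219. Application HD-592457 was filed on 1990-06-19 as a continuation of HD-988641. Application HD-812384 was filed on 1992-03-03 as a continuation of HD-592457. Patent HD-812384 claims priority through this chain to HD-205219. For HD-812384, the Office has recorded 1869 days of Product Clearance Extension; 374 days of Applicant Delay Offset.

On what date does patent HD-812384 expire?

Earliest priority filing: 13 March 1989.
Base term: 13 March 1989 + 20 years → 13 March 2009.
Product Clearance Extension: 1869 days claimed exceeds the 1735-day cap, so +1735 days → 12 December 2013.
Applicant Delay Offset: −374 days → 3 December 2012.

2012-12-03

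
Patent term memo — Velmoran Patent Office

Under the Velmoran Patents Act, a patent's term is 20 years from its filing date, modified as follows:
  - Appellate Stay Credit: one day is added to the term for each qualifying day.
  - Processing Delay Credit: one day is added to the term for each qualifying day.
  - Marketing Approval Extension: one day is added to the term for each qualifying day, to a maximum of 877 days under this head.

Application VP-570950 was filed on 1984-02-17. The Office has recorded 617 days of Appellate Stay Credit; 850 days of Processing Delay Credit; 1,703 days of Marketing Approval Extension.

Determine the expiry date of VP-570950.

July 19, 2010

Base term: filing date + 20 years → 17 February 2004.
Appellate Stay Credit: +617 days → 26 October 2005.
Processing Delay Credit: +850 days → 23 February 2008.
Marketing Approval Extension: 1703 days claimed exceeds the 877-day cap, so +877 days → 19 July 2010.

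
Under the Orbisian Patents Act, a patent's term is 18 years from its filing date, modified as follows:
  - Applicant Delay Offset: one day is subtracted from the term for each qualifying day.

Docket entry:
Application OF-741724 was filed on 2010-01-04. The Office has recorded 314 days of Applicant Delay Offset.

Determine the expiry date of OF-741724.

Base term: filing date + 18 years → 4 January 2028.
Applicant Delay Offset: −314 days → 24 February 2027.

2027-02-24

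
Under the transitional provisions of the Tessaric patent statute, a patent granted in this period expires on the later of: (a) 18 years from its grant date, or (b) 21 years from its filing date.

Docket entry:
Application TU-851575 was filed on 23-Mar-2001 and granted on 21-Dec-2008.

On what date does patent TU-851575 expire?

2026-12-21

(a) grant + 18 years → 21 December 2026.
(b) filing + 21 years → 23 March 2022.
Later of the two: 21 December 2026.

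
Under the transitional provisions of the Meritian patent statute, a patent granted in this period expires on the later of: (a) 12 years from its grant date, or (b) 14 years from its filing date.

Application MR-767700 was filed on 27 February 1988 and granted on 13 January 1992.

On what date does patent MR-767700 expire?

2004-01-13

(a) grant + 12 years → 13 January 2004.
(b) filing + 14 years → 27 February 2002.
Later of the two: 13 January 2004.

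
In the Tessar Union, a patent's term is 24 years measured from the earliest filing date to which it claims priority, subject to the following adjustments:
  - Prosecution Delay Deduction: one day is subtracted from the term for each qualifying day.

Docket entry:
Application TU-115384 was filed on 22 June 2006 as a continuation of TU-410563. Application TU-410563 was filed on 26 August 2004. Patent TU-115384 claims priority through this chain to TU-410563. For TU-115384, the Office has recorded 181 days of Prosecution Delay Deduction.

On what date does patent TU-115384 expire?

February 27, 2028

Earliest priority filing: 26 August 2004.
Base term: 26 August 2004 + 24 years → 26 August 2028.
Prosecution Delay Deduction: −181 days → 27 February 2028.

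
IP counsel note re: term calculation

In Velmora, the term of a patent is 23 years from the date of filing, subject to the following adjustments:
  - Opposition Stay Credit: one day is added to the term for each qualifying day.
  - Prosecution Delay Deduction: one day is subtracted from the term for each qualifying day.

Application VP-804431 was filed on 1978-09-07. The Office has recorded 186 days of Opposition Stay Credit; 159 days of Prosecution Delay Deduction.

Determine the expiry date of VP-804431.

Base term: filing date + 23 years → 7 September 2001.
Opposition Stay Credit: +186 days → 12 March 2002.
Prosecution Delay Deduction: −159 days → 4 October 2001.

October 4, 2001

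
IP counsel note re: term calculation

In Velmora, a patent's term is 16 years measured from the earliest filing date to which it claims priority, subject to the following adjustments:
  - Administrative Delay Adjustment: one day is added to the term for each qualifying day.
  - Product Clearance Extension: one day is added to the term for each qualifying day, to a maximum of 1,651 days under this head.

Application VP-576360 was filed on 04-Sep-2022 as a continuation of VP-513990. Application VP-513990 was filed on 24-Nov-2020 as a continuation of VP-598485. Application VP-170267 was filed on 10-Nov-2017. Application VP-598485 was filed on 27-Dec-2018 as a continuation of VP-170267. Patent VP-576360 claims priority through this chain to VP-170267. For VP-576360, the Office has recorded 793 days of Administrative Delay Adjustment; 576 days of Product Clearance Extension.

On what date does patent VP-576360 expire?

2037-08-10

Earliest priority filing: 10 November 2017.
Base term: 10 November 2017 + 16 years → 10 November 2033.
Administrative Delay Adjustment: +793 days → 12 January 2036.
Product Clearance Extension: 576 days (within the 1651-day cap) → +576 days → 10 August 2037.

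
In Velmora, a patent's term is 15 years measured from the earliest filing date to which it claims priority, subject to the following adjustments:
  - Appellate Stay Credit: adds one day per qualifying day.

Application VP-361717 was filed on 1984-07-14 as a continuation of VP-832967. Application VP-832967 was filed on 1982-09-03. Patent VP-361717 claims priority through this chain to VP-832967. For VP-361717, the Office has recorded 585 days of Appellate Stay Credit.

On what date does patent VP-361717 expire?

April 11, 1999

Earliest priority filing: 3 September 1982.
Base term: 3 September 1982 + 15 years → 3 September 1997.
Appellate Stay Credit: +585 days → 11 April 1999.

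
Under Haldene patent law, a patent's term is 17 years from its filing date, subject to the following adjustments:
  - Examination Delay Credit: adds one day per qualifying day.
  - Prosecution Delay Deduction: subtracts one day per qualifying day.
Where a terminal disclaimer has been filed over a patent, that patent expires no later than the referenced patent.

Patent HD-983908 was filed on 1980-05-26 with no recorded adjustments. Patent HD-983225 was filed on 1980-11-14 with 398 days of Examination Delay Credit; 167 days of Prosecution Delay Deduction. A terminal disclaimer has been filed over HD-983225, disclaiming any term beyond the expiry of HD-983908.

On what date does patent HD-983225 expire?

Natural term of HD-983225:
  Base: filing + 17 years → 14 November 1997.
  Examination Delay Credit: +398 days → 17 December 1998.
  Prosecution Delay Deduction: −167 days → 3 July 1998.
Expiry of referenced patent HD-983908:
  Base: filing + 17 years → 26 May 1997.
Terminal disclaimer: HD-983225 expires on the earlier of 3 July 1998 and 26 May 1997.

1997-05-26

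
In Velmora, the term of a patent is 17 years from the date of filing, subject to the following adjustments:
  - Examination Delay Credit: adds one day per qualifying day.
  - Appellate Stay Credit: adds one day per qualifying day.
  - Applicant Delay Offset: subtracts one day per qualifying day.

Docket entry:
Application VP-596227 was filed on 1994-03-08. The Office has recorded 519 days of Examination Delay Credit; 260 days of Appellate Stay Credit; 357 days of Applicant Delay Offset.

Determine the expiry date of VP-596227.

Base term: filing date + 17 years → 8 March 2011.
Examination Delay Credit: +519 days → 8 August 2012.
Appellate Stay Credit: +260 days → 25 April 2013.
Applicant Delay Offset: −357 days → 3 May 2012.

May 3, 2012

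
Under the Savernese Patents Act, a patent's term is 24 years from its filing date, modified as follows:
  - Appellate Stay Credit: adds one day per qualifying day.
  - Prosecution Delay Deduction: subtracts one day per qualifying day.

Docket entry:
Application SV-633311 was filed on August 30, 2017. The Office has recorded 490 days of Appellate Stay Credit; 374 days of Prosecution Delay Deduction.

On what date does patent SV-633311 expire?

Base term: filing date + 24 years → 30 August 2041.
Appellate Stay Credit: +490 days → 2 January 2043.
Prosecution Delay Deduction: −374 days → 24 December 2041.

December 24, 2041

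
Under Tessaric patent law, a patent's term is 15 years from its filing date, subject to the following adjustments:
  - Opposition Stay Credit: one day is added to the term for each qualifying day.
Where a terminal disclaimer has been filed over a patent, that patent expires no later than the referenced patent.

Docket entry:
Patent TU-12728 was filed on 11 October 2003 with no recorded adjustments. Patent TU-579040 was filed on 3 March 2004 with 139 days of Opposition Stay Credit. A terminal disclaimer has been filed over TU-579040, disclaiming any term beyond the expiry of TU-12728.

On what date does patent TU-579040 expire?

2018-10-11

Natural term of TU-579040:
  Base: filing + 15 years → 3 March 2019.
  Opposition Stay Credit: +139 days → 20 July 2019.
Expiry of referenced patent TU-12728:
  Base: filing + 15 years → 11 October 2018.
Terminal disclaimer: TU-579040 expires on the earlier of 20 July 2019 and 11 October 2018.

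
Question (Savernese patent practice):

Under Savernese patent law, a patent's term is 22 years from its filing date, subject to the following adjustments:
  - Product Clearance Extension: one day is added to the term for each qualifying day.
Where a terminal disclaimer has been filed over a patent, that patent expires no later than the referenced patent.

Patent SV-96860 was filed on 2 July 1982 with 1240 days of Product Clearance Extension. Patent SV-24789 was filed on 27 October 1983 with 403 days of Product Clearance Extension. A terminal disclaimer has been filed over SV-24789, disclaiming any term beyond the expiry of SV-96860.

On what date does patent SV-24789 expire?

December 4, 2006

Natural term of SV-24789:
  Base: filing + 22 years → 27 October 2005.
  Product Clearance Extension: +403 days → 4 December 2006.
Expiry of referenced patent SV-96860:
  Base: filing + 22 years → 2 July 2004.
  Product Clearance Extension: +1240 days → 24 November 2007.
Terminal disclaimer: SV-24789 expires on the earlier of 4 December 2006 and 24 November 2007.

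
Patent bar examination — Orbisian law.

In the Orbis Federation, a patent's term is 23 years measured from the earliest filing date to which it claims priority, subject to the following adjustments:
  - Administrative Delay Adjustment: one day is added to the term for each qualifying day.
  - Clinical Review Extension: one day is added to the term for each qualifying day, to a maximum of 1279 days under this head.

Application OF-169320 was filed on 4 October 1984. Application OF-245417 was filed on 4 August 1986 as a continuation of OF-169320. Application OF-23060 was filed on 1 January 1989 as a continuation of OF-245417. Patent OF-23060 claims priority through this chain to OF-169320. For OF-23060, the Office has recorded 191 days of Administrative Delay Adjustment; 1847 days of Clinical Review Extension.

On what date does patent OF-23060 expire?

Earliest priority filing: 4 October 1984.
Base term: 4 October 1984 + 23 years → 4 October 2007.
Administrative Delay Adjustment: +191 days → 12 April 2008.
Clinical Review Extension: 1847 days claimed exceeds the 1279-day cap, so +1279 days → 13 October 2011.

October 13, 2011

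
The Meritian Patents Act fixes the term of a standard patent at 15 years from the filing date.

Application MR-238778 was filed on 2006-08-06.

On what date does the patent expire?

Filing date + 15 years → 6 August 2021.

August 6, 2021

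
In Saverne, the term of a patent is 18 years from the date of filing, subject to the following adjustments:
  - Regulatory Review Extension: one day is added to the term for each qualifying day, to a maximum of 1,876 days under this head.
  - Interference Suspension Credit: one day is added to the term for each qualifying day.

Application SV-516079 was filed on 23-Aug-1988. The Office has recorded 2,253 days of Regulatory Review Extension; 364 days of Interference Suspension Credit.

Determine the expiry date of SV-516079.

Base term: filing date + 18 years → 23 August 2006.
Regulatory Review Extension: 2253 days claimed exceeds the 1876-day cap, so +1876 days → 12 October 2011.
Interference Suspension Credit: +364 days → 10 October 2012.

2012-10-10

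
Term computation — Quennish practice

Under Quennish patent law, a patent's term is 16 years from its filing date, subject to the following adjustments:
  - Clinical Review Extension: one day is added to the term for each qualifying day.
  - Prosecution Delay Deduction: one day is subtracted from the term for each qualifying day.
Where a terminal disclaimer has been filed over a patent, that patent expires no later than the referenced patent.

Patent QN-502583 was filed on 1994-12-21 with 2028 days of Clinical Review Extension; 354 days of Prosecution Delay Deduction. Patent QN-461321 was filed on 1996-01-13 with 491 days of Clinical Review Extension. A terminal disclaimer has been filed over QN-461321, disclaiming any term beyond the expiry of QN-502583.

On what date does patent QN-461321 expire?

May 18, 2013

Natural term of QN-461321:
  Base: filing + 16 years → 13 January 2012.
  Clinical Review Extension: +491 days → 18 May 2013.
Expiry of referenced patent QN-502583:
  Base: filing + 16 years → 21 December 2010.
  Clinical Review Extension: +2028 days → 10 July 2016.
  Prosecution Delay Deduction: −354 days → 22 July 2015.
Terminal disclaimer: QN-461321 expires on the earlier of 18 May 2013 and 22 July 2015.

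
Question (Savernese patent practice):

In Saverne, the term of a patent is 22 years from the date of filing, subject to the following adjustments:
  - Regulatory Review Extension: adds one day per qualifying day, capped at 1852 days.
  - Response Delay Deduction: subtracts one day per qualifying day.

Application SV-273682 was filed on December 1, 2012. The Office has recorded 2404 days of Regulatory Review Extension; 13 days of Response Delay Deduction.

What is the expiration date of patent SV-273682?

2039-12-14

Base term: filing date + 22 years → 1 December 2034.
Regulatory Review Extension: 2404 days claimed exceeds the 1852-day cap, so +1852 days → 27 December 2039.
Response Delay Deduction: −13 days → 14 December 2039.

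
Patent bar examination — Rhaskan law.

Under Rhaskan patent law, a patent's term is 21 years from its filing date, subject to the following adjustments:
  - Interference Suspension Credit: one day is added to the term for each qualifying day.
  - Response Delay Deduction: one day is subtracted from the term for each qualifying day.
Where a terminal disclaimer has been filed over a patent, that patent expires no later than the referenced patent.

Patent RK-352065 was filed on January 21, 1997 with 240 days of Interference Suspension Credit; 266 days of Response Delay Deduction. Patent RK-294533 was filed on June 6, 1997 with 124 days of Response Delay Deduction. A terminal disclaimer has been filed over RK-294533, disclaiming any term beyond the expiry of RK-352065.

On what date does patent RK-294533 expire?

Natural term of RK-294533:
  Base: filing + 21 years → 6 June 2018.
  Response Delay Deduction: −124 days → 2 February 2018.
Expiry of referenced patent RK-352065:
  Base: filing + 21 years → 21 January 2018.
  Interference Suspension Credit: +240 days → 18 September 2018.
  Response Delay Deduction: −266 days → 26 December 2017.
Terminal disclaimer: RK-294533 expires on the earlier of 2 February 2018 and 26 December 2017.

December 26, 2017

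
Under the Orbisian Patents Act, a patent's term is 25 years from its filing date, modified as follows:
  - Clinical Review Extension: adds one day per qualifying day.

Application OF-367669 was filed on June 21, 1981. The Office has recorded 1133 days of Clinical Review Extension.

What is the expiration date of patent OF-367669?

Base term: filing date + 25 years → 21 June 2006.
Clinical Review Extension: +1133 days → 28 July 2009.

July 28, 2009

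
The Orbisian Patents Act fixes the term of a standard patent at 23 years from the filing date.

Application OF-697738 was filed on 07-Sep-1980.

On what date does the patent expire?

September 7, 2003

Filing date + 23 years → 7 September 2003.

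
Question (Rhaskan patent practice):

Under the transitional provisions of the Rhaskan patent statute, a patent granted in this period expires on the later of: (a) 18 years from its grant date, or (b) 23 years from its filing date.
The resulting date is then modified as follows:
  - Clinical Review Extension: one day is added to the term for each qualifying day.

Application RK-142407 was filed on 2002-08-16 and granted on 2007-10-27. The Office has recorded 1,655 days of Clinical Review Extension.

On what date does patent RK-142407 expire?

(a) grant + 18 years → 27 October 2025.
(b) filing + 23 years → 16 August 2025.
Later of the two: 27 October 2025.
Clinical Review Extension: +1655 days → 9 May 2030.

2030-05-09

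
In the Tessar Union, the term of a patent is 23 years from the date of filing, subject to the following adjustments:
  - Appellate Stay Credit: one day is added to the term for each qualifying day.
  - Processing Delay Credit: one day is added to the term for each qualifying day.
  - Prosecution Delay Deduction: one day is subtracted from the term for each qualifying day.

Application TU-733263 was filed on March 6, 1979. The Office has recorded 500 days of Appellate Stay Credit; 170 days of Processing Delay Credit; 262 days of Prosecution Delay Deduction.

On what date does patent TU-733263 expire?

Base term: filing date + 23 years → 6 March 2002.
Appellate Stay Credit: +500 days → 19 July 2003.
Processing Delay Credit: +170 days → 5 January 2004.
Prosecution Delay Deduction: −262 days → 18 April 2003.

2003-04-18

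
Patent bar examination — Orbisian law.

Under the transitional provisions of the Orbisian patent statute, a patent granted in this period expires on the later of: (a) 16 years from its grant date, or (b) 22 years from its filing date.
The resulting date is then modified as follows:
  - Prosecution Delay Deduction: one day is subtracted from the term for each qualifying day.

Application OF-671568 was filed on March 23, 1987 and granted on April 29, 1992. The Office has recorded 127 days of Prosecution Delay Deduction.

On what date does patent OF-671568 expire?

(a) grant + 16 years → 29 April 2008.
(b) filing + 22 years → 23 March 2009.
Later of the two: 23 March 2009.
Prosecution Delay Deduction: −127 days → 16 November 2008.

2008-11-16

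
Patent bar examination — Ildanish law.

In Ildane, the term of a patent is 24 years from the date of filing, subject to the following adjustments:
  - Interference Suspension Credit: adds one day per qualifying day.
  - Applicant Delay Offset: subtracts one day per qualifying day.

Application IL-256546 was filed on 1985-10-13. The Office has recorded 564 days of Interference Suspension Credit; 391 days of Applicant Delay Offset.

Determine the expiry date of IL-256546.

Base term: filing date + 24 years → 13 October 2009.
Interference Suspension Credit: +564 days → 30 April 2011.
Applicant Delay Offset: −391 days → 4 April 2010.

April 4, 2010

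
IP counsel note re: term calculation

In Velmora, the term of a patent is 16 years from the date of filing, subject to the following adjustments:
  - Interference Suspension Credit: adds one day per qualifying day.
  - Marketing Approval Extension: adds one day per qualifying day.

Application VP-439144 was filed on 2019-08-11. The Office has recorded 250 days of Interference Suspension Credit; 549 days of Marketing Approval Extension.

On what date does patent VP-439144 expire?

October 18, 2037

Base term: filing date + 16 years → 11 August 2035.
Interference Suspension Credit: +250 days → 17 April 2036.
Marketing Approval Extension: +549 days → 18 October 2037.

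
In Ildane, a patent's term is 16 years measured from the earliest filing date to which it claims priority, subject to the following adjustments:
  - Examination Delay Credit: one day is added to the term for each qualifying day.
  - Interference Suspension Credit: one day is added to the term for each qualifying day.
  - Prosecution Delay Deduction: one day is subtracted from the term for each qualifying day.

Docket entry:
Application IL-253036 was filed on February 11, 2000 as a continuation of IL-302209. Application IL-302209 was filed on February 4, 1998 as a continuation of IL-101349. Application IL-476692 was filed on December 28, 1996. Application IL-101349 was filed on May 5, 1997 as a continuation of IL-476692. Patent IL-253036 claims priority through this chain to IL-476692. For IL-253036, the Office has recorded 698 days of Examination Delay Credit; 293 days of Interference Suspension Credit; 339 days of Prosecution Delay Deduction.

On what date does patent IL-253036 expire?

Earliest priority filing: 28 December 1996.
Base term: 28 December 1996 + 16 years → 28 December 2012.
Examination Delay Credit: +698 days → 26 November 2014.
Interference Suspension Credit: +293 days → 15 September 2015.
Prosecution Delay Deduction: −339 days → 11 October 2014.

October 11, 2014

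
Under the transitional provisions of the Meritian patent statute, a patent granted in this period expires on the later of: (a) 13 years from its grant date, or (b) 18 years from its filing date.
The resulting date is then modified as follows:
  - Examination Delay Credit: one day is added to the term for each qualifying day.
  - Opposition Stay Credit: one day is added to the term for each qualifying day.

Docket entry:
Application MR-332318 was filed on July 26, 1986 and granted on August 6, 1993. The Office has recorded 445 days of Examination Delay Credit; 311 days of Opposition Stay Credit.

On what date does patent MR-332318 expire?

(a) grant + 13 years → 6 August 2006.
(b) filing + 18 years → 26 July 2004.
Later of the two: 6 August 2006.
Examination Delay Credit: +445 days → 25 October 2007.
Opposition Stay Credit: +311 days → 31 August 2008.

August 31, 2008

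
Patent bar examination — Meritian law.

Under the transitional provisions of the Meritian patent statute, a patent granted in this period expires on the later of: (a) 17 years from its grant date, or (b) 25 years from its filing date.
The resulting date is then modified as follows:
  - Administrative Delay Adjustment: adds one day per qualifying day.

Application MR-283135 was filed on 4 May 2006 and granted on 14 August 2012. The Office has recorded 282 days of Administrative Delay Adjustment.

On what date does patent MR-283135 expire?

2032-02-10

(a) grant + 17 years → 14 August 2029.
(b) filing + 25 years → 4 May 2031.
Later of the two: 4 May 2031.
Administrative Delay Adjustment: +282 days → 10 February 2032.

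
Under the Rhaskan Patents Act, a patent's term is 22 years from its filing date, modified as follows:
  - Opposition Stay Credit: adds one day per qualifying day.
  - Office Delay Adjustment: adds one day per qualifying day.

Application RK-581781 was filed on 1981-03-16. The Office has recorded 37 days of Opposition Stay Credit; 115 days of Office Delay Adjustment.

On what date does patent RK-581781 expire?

August 15, 2003

Base term: filing date + 22 years → 16 March 2003.
Opposition Stay Credit: +37 days → 22 April 2003.
Office Delay Adjustment: +115 days → 15 August 2003.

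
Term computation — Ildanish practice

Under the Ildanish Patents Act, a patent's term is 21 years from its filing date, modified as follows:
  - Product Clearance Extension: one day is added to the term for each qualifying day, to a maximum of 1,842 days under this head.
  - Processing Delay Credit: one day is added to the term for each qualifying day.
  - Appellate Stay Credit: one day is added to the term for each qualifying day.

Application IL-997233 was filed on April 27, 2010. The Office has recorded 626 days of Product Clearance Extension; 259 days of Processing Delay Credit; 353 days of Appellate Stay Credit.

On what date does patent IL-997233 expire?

Base term: filing date + 21 years → 27 April 2031.
Product Clearance Extension: 626 days (within the 1842-day cap) → +626 days → 12 January 2033.
Processing Delay Credit: +259 days → 28 September 2033.
Appellate Stay Credit: +353 days → 16 September 2034.

September 16, 2034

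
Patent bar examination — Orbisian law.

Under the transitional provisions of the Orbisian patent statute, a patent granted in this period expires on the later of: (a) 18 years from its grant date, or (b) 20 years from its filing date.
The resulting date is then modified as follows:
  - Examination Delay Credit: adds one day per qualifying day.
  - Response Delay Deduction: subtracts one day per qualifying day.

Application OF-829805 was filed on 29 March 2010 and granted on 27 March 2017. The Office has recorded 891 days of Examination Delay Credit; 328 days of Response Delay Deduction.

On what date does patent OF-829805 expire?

2036-10-10

(a) grant + 18 years → 27 March 2035.
(b) filing + 20 years → 29 March 2030.
Later of the two: 27 March 2035.
Examination Delay Credit: +891 days → 3 September 2037.
Response Delay Deduction: −328 days → 10 October 2036.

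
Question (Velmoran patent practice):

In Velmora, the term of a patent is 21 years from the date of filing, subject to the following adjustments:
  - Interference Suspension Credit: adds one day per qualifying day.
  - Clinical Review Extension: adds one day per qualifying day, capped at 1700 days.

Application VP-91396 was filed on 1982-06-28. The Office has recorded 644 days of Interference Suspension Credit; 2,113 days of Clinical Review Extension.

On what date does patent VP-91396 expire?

2009-11-27

Base term: filing date + 21 years → 28 June 2003.
Interference Suspension Credit: +644 days → 2 April 2005.
Clinical Review Extension: 2113 days claimed exceeds the 1700-day cap, so +1700 days → 27 November 2009.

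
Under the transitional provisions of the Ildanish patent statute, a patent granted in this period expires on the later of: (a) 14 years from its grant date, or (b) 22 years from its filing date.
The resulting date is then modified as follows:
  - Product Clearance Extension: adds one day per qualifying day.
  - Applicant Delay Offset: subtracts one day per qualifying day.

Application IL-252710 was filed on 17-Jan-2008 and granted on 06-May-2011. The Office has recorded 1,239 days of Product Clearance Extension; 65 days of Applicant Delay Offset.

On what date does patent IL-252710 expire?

(a) grant + 14 years → 6 May 2025.
(b) filing + 22 years → 17 January 2030.
Later of the two: 17 January 2030.
Product Clearance Extension: +1239 days → 9 June 2033.
Applicant Delay Offset: −65 days → 5 April 2033.

April 5, 2033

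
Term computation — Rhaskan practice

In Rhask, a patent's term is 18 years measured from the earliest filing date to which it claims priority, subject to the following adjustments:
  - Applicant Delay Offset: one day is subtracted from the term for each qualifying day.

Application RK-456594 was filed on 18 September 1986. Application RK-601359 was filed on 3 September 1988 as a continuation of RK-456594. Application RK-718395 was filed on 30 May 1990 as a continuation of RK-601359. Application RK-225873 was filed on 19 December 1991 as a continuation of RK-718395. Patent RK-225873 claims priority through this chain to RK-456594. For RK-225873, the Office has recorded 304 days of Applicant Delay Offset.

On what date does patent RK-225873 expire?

November 19, 2003

Earliest priority filing: 18 September 1986.
Base term: 18 September 1986 + 18 years → 18 September 2004.
Applicant Delay Offset: −304 days → 19 November 2003.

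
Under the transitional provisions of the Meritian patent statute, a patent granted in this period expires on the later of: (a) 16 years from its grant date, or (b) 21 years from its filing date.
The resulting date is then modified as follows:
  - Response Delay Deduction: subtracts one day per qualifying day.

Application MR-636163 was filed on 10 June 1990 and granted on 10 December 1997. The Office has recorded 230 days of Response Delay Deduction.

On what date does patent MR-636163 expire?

(a) grant + 16 years → 10 December 2013.
(b) filing + 21 years → 10 June 2011.
Later of the two: 10 December 2013.
Response Delay Deduction: −230 days → 24 April 2013.

April 24, 2013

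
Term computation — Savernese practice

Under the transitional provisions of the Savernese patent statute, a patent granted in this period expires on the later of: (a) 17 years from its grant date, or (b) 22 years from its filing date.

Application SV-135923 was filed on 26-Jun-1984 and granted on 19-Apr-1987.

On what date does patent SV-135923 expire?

June 26, 2006

(a) grant + 17 years → 19 April 2004.
(b) filing + 22 years → 26 June 2006.
Later of the two: 26 June 2006.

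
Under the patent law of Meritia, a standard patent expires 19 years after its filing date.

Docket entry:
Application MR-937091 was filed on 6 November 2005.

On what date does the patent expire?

Filing date + 19 years → 6 November 2024.

November 6, 2024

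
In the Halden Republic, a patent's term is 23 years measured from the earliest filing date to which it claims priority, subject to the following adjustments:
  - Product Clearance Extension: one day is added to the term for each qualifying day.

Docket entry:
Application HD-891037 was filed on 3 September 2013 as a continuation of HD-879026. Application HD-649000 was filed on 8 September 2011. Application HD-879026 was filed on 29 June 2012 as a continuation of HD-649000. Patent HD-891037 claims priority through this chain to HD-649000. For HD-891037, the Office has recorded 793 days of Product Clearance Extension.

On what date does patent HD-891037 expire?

Earliest priority filing: 8 September 2011.
Base term: 8 September 2011 + 23 years → 8 September 2034.
Product Clearance Extension: +793 days → 9 November 2036.

2036-11-09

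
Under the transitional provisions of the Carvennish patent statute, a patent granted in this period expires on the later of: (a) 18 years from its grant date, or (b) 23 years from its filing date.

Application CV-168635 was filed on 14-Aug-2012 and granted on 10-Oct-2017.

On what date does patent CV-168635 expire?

October 10, 2035

(a) grant + 18 years → 10 October 2035.
(b) filing + 23 years → 14 August 2035.
Later of the two: 10 October 2035.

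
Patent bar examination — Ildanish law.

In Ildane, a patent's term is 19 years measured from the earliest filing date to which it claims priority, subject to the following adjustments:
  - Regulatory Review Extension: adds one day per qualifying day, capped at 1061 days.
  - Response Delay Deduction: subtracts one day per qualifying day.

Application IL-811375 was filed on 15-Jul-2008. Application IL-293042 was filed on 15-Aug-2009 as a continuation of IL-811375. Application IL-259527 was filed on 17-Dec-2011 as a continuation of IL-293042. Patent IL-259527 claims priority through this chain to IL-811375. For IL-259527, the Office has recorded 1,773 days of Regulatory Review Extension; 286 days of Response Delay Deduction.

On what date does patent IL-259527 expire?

Earliest priority filing: 15 July 2008.
Base term: 15 July 2008 + 19 years → 15 July 2027.
Regulatory Review Extension: 1773 days claimed exceeds the 1061-day cap, so +1061 days → 10 June 2030.
Response Delay Deduction: −286 days → 28 August 2029.

2029-08-28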